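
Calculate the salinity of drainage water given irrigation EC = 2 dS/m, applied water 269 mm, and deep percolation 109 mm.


EC_dw = EC_iw * D_iw / D_dw
EC_dw = 2 * 269 / 109
EC_dw = 538 / 109

4.9358 dS/m


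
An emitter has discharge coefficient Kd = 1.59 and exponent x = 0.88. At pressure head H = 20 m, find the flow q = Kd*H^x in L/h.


q = Kd * H^x = 1.59 * 20^0.88 = 1.59 * 13.960674

22.1975 L/h


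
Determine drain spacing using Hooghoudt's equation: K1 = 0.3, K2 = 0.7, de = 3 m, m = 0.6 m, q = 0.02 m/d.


S^2 = 8*K2*de*m/q + 4*K1*m^2/q
S^2 = 8*0.7*3*0.6/0.02 + 4*0.3*0.6^2/0.02
S = sqrt(525.6000)

22.9260 m


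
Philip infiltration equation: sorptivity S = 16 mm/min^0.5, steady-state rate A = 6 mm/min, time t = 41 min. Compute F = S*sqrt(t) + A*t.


F = S*sqrt(t) + A*t
F = 16*sqrt(41) + 6*41
F = 16*6.403124 + 246

348.4500 mm


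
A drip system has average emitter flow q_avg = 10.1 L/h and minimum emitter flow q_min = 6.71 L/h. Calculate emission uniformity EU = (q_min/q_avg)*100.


EU = (q_min/q_avg)*100 = (6.71/10.1)*100 = 66.4356%

66.4356 %


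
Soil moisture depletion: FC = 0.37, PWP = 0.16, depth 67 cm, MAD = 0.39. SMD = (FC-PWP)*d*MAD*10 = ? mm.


SMD = (FC - PWP) * d * MAD * 10
SMD = (0.37 - 0.16) * 67 * 0.39 * 10
SMD = 0.2100 * 67 * 0.39 * 10

54.8730 mm


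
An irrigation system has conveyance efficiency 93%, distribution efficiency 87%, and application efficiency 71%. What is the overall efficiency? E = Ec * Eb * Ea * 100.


Ec = 0.93, Eb = 0.87, Ea = 0.71
E = 0.93 * 0.87 * 0.71 * 100 = 57.4461%

57.4461 %


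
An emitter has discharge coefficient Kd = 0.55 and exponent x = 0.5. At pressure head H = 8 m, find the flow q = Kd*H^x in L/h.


q = Kd * H^x = 0.55 * 8^0.5 = 0.55 * 2.828427

1.5556 L/h


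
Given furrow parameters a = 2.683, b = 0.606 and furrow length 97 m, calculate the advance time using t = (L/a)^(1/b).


t = (L/a)^(1/b)
t = (97/2.683)^(1/0.606)
t = 36.153559^(1/0.606)

372.5687 min


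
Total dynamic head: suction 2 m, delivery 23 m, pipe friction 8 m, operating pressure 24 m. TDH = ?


TDH = Hs + Hd + hf + Hp = 2 + 23 + 8 + 24 = 57

57 m


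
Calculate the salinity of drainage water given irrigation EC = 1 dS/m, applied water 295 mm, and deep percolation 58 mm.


EC_dw = EC_iw * D_iw / D_dw
EC_dw = 1 * 295 / 58
EC_dw = 295 / 58

5.0862 dS/m


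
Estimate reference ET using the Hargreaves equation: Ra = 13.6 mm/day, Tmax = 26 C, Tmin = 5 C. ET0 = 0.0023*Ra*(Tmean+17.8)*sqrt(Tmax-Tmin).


Tmean = (Tmax + Tmin)/2 = (26 + 5)/2 = 15.5
ET0 = 0.0023 * 13.6 * (15.5 + 17.8) * sqrt(26 - 5)
ET0 = 0.0023 * 13.6 * 33.3 * 4.582576

4.7733 mm/day


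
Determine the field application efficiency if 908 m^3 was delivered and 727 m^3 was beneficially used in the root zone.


Ea = V_root / V_field * 100 = 727 / 908 * 100 = 80.0661%

80.0661 %


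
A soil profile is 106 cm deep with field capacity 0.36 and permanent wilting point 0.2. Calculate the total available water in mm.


AWC = (FC - PWP) * d * 10
AWC = (0.36 - 0.2) * 106 * 10
AWC = 0.1600 * 106 * 10

169.6000 mm


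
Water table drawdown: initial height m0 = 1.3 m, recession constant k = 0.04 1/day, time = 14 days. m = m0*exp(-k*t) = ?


m = m0 * exp(-k*t)
m = 1.3 * exp(-0.04 * 14)
m = 1.3 * exp(-0.5600)

0.7426 m


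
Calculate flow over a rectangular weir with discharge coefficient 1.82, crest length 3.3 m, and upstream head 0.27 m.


Q = C * L * H^(3/2) = 1.82 * 3.3 * 0.27^1.5 = 1.82 * 3.3 * 0.140296

0.8426 m^3/s


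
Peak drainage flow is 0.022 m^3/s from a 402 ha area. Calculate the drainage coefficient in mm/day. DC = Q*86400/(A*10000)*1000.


DC = Q * 86400 / (A * 10000) * 1000
DC = 0.022 * 86400 / (402 * 10000) * 1000
DC = 1900800.0000 / 4020000

0.4728 mm/day


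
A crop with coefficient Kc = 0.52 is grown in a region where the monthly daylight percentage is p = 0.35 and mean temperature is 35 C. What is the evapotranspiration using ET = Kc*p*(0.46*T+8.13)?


ET = Kc * p * (0.46*T + 8.13)
ET = 0.52 * 0.35 * (0.46*35 + 8.13)
ET = 0.52 * 0.35 * 24.2300

4.4099 mm/day


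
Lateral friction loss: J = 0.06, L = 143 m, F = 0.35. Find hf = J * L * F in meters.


hf = J * L * F = 0.06 * 143 * 0.35 = 3.0030 m

3.0030 m


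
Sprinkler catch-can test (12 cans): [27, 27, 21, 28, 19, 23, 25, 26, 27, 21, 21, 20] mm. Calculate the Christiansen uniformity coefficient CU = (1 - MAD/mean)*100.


mean = 23.750000 mm
MAD = 2.916667 mm
CU = (1 - 2.916667/23.750000)*100

87.7193 %


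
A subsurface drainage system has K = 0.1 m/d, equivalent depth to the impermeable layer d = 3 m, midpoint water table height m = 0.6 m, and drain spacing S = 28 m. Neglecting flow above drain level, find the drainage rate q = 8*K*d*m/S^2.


q = 8*K*d*m/S^2
q = 8*0.1*3*0.6/28^2
q = 1.4400 / 784

0.0018 m/d


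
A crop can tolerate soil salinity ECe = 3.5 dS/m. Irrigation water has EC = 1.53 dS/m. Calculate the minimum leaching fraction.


LR = ECiw / (5*ECe - ECiw)
LR = 1.53 / (5*3.5 - 1.53)
LR = 1.53 / 15.9700

0.0958


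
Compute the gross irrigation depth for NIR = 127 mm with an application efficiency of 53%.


Ea = 53% = 0.53
GID = NIR / Ea = 127 / 0.53 = 239.6226 mm

239.6226 mm


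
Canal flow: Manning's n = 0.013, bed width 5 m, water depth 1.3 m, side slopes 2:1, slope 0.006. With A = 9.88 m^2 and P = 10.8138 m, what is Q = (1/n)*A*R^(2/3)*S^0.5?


R = A/P = 9.88/10.8138 = 0.913647
Q = (1/0.013) * 9.88 * 0.913647^(2/3) * 0.006^0.5

55.4296 m^3/s


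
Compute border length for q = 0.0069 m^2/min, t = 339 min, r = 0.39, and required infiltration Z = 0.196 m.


L = q*t/((1+r)*Z)
L = 0.0069*339/((1+0.39)*0.196)
L = 2.3391/0.27244

8.5857 m


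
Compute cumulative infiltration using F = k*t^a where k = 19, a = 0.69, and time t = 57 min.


F = k * t^a = 19 * 57^0.69
F = 19 * 16.276224

309.2483 mm


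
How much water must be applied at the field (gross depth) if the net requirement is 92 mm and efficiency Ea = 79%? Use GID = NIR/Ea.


Ea = 79% = 0.79
GID = NIR / Ea = 92 / 0.79 = 116.4557 mm

116.4557 mm


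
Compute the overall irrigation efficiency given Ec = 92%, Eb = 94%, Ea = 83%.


Ec = 0.92, Eb = 0.94, Ea = 0.83
E = 0.92 * 0.94 * 0.83 * 100 = 71.7784%

71.7784 %


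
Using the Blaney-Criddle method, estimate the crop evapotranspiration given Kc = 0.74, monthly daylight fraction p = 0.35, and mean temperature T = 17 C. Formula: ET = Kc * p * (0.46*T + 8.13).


ET = Kc * p * (0.46*T + 8.13)
ET = 0.74 * 0.35 * (0.46*17 + 8.13)
ET = 0.74 * 0.35 * 15.9500

4.1311 mm/day


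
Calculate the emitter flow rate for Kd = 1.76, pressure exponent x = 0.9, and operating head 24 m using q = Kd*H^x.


q = Kd * H^x = 1.76 * 24^0.9 = 1.76 * 17.465866

30.7399 L/h


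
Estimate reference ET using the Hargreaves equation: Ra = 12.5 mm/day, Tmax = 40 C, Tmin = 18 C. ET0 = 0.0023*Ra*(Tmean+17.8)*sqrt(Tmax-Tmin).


Tmean = (Tmax + Tmin)/2 = (40 + 18)/2 = 29.0
ET0 = 0.0023 * 12.5 * (29.0 + 17.8) * sqrt(40 - 18)
ET0 = 0.0023 * 12.5 * 46.8 * 4.690416

6.3110 mm/day


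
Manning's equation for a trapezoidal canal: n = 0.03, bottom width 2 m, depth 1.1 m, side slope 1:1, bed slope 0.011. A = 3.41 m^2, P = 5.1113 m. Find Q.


R = A/P = 3.41/5.1113 = 0.667149
Q = (1/0.03) * 3.41 * 0.667149^(2/3) * 0.011^0.5

9.1022 m^3/s


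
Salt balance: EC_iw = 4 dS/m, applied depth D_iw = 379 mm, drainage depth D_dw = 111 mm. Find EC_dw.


EC_dw = EC_iw * D_iw / D_dw
EC_dw = 4 * 379 / 111
EC_dw = 1516 / 111

13.6577 dS/m


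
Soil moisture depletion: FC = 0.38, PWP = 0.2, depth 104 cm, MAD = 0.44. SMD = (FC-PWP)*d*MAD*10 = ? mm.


SMD = (FC - PWP) * d * MAD * 10
SMD = (0.38 - 0.2) * 104 * 0.44 * 10
SMD = 0.1800 * 104 * 0.44 * 10

82.3680 mm


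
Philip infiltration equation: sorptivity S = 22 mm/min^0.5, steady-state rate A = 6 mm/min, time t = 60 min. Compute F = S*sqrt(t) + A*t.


F = S*sqrt(t) + A*t
F = 22*sqrt(60) + 6*60
F = 22*7.745967 + 360

530.4113 mm


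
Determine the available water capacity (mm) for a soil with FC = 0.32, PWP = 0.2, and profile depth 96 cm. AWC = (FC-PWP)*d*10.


AWC = (FC - PWP) * d * 10
AWC = (0.32 - 0.2) * 96 * 10
AWC = 0.1200 * 96 * 10

115.2000 mm


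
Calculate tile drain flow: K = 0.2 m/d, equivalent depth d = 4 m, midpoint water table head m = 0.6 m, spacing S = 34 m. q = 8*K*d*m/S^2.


q = 8*K*d*m/S^2
q = 8*0.2*4*0.6/34^2
q = 3.8400 / 1156

0.0033 m/d


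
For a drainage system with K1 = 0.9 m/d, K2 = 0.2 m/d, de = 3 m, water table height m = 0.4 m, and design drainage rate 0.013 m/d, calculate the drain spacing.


S^2 = 8*K2*de*m/q + 4*K1*m^2/q
S^2 = 8*0.2*3*0.4/0.013 + 4*0.9*0.4^2/0.013
S = sqrt(192.0000)

13.8564 m


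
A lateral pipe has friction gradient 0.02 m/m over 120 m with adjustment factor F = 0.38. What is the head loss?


hf = J * L * F = 0.02 * 120 * 0.38 = 0.9120 m

0.9120 m


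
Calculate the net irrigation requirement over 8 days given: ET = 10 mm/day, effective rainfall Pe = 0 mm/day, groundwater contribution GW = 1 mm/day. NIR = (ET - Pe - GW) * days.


Daily deficit = ET - Pe - GW = 10 - 0 - 1 = 9 mm/day
NIR = 9 * 8 = 72 mm

72.0000 mm


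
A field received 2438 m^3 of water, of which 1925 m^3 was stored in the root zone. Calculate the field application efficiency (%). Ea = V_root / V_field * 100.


Ea = V_root / V_field * 100 = 1925 / 2438 * 100 = 78.9582%

78.9582 %


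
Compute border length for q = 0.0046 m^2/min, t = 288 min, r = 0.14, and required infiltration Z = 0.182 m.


L = q*t/((1+r)*Z)
L = 0.0046*288/((1+0.14)*0.182)
L = 1.3248/0.20748

6.3852 m


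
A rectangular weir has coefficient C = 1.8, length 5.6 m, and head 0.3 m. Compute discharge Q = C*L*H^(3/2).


Q = C * L * H^(3/2) = 1.8 * 5.6 * 0.3^1.5 = 1.8 * 5.6 * 0.164317

1.6563 m^3/s


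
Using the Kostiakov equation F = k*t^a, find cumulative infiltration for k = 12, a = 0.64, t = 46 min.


F = k * t^a = 12 * 46^0.64
F = 12 * 11.592177

139.1061 mm


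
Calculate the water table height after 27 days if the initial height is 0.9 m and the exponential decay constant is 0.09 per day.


m = m0 * exp(-k*t)
m = 0.9 * exp(-0.09 * 27)
m = 0.9 * exp(-2.4300)

0.0792 m


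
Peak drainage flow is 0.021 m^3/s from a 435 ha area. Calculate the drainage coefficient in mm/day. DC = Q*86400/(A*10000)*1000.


DC = Q * 86400 / (A * 10000) * 1000
DC = 0.021 * 86400 / (435 * 10000) * 1000
DC = 1814400.0000 / 4350000

0.4171 mm/day


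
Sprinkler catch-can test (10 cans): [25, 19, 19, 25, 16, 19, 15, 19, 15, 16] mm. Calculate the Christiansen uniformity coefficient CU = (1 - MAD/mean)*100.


mean = 18.800000 mm
MAD = 2.640000 mm
CU = (1 - 2.640000/18.800000)*100

85.9574 %


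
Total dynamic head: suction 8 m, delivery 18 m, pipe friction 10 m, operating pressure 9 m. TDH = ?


TDH = Hs + Hd + hf + Hp = 8 + 18 + 10 + 9 = 45

45 m


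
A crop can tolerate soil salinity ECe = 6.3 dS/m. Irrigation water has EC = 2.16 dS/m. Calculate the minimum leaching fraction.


LR = ECiw / (5*ECe - ECiw)
LR = 2.16 / (5*6.3 - 2.16)
LR = 2.16 / 29.3400

0.0736


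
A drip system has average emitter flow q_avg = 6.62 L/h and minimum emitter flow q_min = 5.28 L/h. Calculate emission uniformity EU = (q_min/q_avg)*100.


EU = (q_min/q_avg)*100 = (5.28/6.62)*100 = 79.7583%

79.7583 %


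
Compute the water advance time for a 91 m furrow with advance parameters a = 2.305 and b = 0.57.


t = (L/a)^(1/b)
t = (91/2.305)^(1/0.57)
t = 39.479393^(1/0.57)

631.9023 min


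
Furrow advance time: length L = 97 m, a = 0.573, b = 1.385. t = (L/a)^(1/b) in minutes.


t = (L/a)^(1/b)
t = (97/0.573)^(1/1.385)
t = 169.284468^(1/1.385)

40.6546 min


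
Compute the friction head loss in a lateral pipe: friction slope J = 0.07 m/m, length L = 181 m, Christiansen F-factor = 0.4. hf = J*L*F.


hf = J * L * F = 0.07 * 181 * 0.4 = 5.0680 m

5.0680 m


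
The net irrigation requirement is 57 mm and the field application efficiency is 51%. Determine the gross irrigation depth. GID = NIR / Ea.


Ea = 51% = 0.51
GID = NIR / Ea = 57 / 0.51 = 111.7647 mm

111.7647 mm


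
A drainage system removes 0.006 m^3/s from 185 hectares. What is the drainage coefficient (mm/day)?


DC = Q * 86400 / (A * 10000) * 1000
DC = 0.006 * 86400 / (185 * 10000) * 1000
DC = 518400.0000 / 1850000

0.2802 mm/day


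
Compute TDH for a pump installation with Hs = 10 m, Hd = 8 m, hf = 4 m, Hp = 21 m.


TDH = Hs + Hd + hf + Hp = 10 + 8 + 4 + 21 = 43

43 m


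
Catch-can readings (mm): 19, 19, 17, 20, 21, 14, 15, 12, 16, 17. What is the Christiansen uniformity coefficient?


mean = 17.000000 mm
MAD = 2.200000 mm
CU = (1 - 2.200000/17.000000)*100

87.0588 %


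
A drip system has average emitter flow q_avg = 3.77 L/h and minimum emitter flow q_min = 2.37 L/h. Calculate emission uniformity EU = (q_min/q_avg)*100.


EU = (q_min/q_avg)*100 = (2.37/3.77)*100 = 62.8647%

62.8647 %


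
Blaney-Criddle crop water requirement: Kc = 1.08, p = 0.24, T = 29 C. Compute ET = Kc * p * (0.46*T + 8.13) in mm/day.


ET = Kc * p * (0.46*T + 8.13)
ET = 1.08 * 0.24 * (0.46*29 + 8.13)
ET = 1.08 * 0.24 * 21.4700

5.5650 mm/day


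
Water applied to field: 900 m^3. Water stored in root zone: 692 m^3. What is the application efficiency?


Ea = V_root / V_field * 100 = 692 / 900 * 100 = 76.8889%

76.8889 %


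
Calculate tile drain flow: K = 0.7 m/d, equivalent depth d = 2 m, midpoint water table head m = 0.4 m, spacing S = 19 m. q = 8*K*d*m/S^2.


q = 8*K*d*m/S^2
q = 8*0.7*2*0.4/19^2
q = 4.4800 / 361

0.0124 m/d


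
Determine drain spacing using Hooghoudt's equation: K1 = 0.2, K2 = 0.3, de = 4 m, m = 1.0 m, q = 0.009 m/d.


S^2 = 8*K2*de*m/q + 4*K1*m^2/q
S^2 = 8*0.3*4*1.0/0.009 + 4*0.2*1.0^2/0.009
S = sqrt(1155.5556)

33.9935 m


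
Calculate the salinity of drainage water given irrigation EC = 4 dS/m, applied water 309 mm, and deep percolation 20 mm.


EC_dw = EC_iw * D_iw / D_dw
EC_dw = 4 * 309 / 20
EC_dw = 1236 / 20

61.8000 dS/m


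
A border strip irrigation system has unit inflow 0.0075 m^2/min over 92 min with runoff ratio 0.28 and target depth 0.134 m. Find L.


L = q*t/((1+r)*Z)
L = 0.0075*92/((1+0.28)*0.134)
L = 0.69/0.17152

4.0229 m


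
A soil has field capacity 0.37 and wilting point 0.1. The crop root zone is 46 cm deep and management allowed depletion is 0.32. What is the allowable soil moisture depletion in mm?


SMD = (FC - PWP) * d * MAD * 10
SMD = (0.37 - 0.1) * 46 * 0.32 * 10
SMD = 0.2700 * 46 * 0.32 * 10

39.7440 mm


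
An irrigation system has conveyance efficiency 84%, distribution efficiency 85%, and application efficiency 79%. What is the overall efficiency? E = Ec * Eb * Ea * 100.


Ec = 0.84, Eb = 0.85, Ea = 0.79
E = 0.84 * 0.85 * 0.79 * 100 = 56.4060%

56.4060 %


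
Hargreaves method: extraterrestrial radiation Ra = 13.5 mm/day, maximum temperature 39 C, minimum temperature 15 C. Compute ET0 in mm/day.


Tmean = (Tmax + Tmin)/2 = (39 + 15)/2 = 27.0
ET0 = 0.0023 * 13.5 * (27.0 + 17.8) * sqrt(39 - 15)
ET0 = 0.0023 * 13.5 * 44.8 * 4.898979

6.8147 mm/day


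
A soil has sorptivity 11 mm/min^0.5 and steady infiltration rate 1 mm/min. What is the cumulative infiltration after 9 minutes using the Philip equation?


F = S*sqrt(t) + A*t
F = 11*sqrt(9) + 1*9
F = 11*3.000000 + 9

42.0000 mm


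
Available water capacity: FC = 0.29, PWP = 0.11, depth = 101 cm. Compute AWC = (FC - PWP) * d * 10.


AWC = (FC - PWP) * d * 10
AWC = (0.29 - 0.11) * 101 * 10
AWC = 0.1800 * 101 * 10

181.8000 mm


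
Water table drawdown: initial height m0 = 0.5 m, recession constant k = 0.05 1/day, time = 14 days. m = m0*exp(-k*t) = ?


m = m0 * exp(-k*t)
m = 0.5 * exp(-0.05 * 14)
m = 0.5 * exp(-0.7000)

0.2483 m


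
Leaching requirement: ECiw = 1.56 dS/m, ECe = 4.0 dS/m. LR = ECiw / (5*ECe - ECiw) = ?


LR = ECiw / (5*ECe - ECiw)
LR = 1.56 / (5*4.0 - 1.56)
LR = 1.56 / 18.4400

0.0846


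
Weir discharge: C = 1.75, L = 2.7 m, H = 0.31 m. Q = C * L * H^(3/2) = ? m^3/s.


Q = C * L * H^(3/2) = 1.75 * 2.7 * 0.31^1.5 = 1.75 * 2.7 * 0.172601

0.8155 m^3/s


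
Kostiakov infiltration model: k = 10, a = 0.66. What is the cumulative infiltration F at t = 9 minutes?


F = k * t^a = 10 * 9^0.66
F = 10 * 4.263832

42.6383 mm


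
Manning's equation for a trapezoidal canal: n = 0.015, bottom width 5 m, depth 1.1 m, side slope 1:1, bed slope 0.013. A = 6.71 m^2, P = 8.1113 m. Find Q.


R = A/P = 6.71/8.1113 = 0.827241
Q = (1/0.015) * 6.71 * 0.827241^(2/3) * 0.013^0.5

44.9460 m^3/s


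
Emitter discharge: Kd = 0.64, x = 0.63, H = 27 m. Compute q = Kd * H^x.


q = Kd * H^x = 0.64 * 27^0.63 = 0.64 * 7.975523

5.1043 L/h


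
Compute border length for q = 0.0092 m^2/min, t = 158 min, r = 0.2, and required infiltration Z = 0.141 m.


L = q*t/((1+r)*Z)
L = 0.0092*158/((1+0.2)*0.141)
L = 1.4536/0.1692

8.5910 m


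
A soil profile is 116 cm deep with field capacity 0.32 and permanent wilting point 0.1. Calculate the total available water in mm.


AWC = (FC - PWP) * d * 10
AWC = (0.32 - 0.1) * 116 * 10
AWC = 0.2200 * 116 * 10

255.2000 mm


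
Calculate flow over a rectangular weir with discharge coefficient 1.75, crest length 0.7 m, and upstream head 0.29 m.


Q = C * L * H^(3/2) = 1.75 * 0.7 * 0.29^1.5 = 1.75 * 0.7 * 0.156170

0.1913 m^3/s


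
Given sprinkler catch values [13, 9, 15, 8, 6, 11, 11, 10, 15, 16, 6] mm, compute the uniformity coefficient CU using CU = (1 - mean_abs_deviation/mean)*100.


mean = 10.909091 mm
MAD = 2.826446 mm
CU = (1 - 2.826446/10.909091)*100

74.0909 %


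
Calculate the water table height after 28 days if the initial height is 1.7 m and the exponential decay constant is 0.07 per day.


m = m0 * exp(-k*t)
m = 1.7 * exp(-0.07 * 28)
m = 1.7 * exp(-1.9600)

0.2395 m


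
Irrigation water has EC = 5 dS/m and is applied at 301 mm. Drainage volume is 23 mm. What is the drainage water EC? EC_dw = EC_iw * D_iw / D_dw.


EC_dw = EC_iw * D_iw / D_dw
EC_dw = 5 * 301 / 23
EC_dw = 1505 / 23

65.4348 dS/m


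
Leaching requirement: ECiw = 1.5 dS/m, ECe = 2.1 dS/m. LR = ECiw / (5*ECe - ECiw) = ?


LR = ECiw / (5*ECe - ECiw)
LR = 1.5 / (5*2.1 - 1.5)
LR = 1.5 / 9.0000

0.1667


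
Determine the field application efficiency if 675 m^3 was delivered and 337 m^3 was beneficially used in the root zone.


Ea = V_root / V_field * 100 = 337 / 675 * 100 = 49.9259%

49.9259 %


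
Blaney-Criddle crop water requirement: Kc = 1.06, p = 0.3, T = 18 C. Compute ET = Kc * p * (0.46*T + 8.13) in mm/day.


ET = Kc * p * (0.46*T + 8.13)
ET = 1.06 * 0.3 * (0.46*18 + 8.13)
ET = 1.06 * 0.3 * 16.4100

5.2184 mm/day


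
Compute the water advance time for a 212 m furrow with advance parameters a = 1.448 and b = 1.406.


t = (L/a)^(1/b)
t = (212/1.448)^(1/1.406)
t = 146.408840^(1/1.406)

34.6923 min


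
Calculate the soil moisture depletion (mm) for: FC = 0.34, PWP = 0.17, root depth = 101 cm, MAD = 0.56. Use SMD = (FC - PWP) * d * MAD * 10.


SMD = (FC - PWP) * d * MAD * 10
SMD = (0.34 - 0.17) * 101 * 0.56 * 10
SMD = 0.1700 * 101 * 0.56 * 10

96.1520 mm


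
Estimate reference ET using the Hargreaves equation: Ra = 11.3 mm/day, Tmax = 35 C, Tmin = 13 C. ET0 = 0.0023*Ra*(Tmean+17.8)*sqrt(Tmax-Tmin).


Tmean = (Tmax + Tmin)/2 = (35 + 13)/2 = 24.0
ET0 = 0.0023 * 11.3 * (24.0 + 17.8) * sqrt(35 - 13)
ET0 = 0.0023 * 11.3 * 41.8 * 4.690416

5.0956 mm/day


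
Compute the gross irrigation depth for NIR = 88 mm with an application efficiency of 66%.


Ea = 66% = 0.66
GID = NIR / Ea = 88 / 0.66 = 133.3333 mm

133.3333 mm


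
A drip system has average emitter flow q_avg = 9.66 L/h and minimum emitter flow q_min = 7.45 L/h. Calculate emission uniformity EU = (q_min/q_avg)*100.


EU = (q_min/q_avg)*100 = (7.45/9.66)*100 = 77.1222%

77.1222 %


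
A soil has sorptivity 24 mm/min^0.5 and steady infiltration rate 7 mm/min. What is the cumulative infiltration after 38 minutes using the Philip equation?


F = S*sqrt(t) + A*t
F = 24*sqrt(38) + 7*38
F = 24*6.164414 + 266

413.9459 mm


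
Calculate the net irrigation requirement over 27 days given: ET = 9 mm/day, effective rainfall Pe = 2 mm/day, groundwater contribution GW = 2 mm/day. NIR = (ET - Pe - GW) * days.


Daily deficit = ET - Pe - GW = 9 - 2 - 2 = 5 mm/day
NIR = 5 * 27 = 135 mm

135.0000 mm


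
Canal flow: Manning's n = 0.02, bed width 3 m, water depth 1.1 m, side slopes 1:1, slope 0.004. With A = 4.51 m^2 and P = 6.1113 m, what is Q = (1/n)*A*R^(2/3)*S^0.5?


R = A/P = 4.51/6.1113 = 0.737977
Q = (1/0.02) * 4.51 * 0.737977^(2/3) * 0.004^0.5

11.6468 m^3/s


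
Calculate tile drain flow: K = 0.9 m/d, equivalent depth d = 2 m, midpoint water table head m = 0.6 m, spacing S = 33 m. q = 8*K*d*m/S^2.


q = 8*K*d*m/S^2
q = 8*0.9*2*0.6/33^2
q = 8.6400 / 1089

0.0079 m/d


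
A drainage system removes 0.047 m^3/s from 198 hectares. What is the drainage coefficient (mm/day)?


DC = Q * 86400 / (A * 10000) * 1000
DC = 0.047 * 86400 / (198 * 10000) * 1000
DC = 4060800.0000 / 1980000

2.0509 mm/day


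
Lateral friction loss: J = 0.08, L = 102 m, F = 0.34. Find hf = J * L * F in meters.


hf = J * L * F = 0.08 * 102 * 0.34 = 2.7744 m

2.7744 m


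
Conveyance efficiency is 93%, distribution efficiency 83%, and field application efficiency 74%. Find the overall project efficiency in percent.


Ec = 0.93, Eb = 0.83, Ea = 0.74
E = 0.93 * 0.83 * 0.74 * 100 = 57.1206%

57.1206 %


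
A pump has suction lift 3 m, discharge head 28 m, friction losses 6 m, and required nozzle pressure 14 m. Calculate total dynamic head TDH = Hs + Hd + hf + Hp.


TDH = Hs + Hd + hf + Hp = 3 + 28 + 6 + 14 = 51

51 m


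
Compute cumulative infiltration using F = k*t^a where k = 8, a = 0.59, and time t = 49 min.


F = k * t^a = 8 * 49^0.59
F = 8 * 9.936094

79.4888 mm


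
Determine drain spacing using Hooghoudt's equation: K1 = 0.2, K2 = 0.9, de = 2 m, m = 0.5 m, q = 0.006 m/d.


S^2 = 8*K2*de*m/q + 4*K1*m^2/q
S^2 = 8*0.9*2*0.5/0.006 + 4*0.2*0.5^2/0.006
S = sqrt(1233.3333)

35.1188 m


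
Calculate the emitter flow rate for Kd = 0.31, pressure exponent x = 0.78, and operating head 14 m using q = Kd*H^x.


q = Kd * H^x = 0.31 * 14^0.78 = 0.31 * 7.833933

2.4285 L/h


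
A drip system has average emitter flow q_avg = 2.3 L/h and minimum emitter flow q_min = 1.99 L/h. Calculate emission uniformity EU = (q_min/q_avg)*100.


EU = (q_min/q_avg)*100 = (1.99/2.3)*100 = 86.5217%

86.5217 %


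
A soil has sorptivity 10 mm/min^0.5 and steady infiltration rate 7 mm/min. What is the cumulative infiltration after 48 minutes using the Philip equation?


F = S*sqrt(t) + A*t
F = 10*sqrt(48) + 7*48
F = 10*6.928203 + 336

405.2820 mm


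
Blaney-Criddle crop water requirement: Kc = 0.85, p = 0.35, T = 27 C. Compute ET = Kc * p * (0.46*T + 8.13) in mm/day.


ET = Kc * p * (0.46*T + 8.13)
ET = 0.85 * 0.35 * (0.46*27 + 8.13)
ET = 0.85 * 0.35 * 20.5500

6.1136 mm/day


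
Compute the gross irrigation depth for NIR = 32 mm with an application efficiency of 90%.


Ea = 90% = 0.9
GID = NIR / Ea = 32 / 0.9 = 35.5556 mm

35.5556 mm


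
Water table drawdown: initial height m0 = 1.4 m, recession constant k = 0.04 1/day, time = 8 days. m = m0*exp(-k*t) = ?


m = m0 * exp(-k*t)
m = 1.4 * exp(-0.04 * 8)
m = 1.4 * exp(-0.3200)

1.0166 m


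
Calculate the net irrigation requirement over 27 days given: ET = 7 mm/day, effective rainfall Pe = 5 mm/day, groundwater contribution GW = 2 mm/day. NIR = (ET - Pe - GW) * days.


Daily deficit = ET - Pe - GW = 7 - 5 - 2 = 0 mm/day
NIR = 0 * 27 = 0 mm

0 mm


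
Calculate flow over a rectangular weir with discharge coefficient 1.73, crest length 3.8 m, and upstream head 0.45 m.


Q = C * L * H^(3/2) = 1.73 * 3.8 * 0.45^1.5 = 1.73 * 3.8 * 0.301869

1.9845 m^3/s


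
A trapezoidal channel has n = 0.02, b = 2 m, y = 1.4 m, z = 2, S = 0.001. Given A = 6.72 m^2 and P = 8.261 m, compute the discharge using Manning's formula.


R = A/P = 6.72/8.261 = 0.813461
Q = (1/0.02) * 6.72 * 0.813461^(2/3) * 0.001^0.5

9.2590 m^3/s


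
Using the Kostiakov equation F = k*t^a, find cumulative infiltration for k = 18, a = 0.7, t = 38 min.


F = k * t^a = 18 * 38^0.7
F = 18 * 12.759937

229.6789 mm


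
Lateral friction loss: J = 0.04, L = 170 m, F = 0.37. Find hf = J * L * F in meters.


hf = J * L * F = 0.04 * 170 * 0.37 = 2.5160 m

2.5160 m


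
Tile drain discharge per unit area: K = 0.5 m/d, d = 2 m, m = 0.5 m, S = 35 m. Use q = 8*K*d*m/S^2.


q = 8*K*d*m/S^2
q = 8*0.5*2*0.5/35^2
q = 4.0000 / 1225

0.0033 m/d


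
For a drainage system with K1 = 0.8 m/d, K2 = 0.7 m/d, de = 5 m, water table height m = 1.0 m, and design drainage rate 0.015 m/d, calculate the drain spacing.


S^2 = 8*K2*de*m/q + 4*K1*m^2/q
S^2 = 8*0.7*5*1.0/0.015 + 4*0.8*1.0^2/0.015
S = sqrt(2080.0000)

45.6070 m


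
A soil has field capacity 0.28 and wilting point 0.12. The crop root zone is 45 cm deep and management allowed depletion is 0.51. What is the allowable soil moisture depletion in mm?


SMD = (FC - PWP) * d * MAD * 10
SMD = (0.28 - 0.12) * 45 * 0.51 * 10
SMD = 0.1600 * 45 * 0.51 * 10

36.7200 mm


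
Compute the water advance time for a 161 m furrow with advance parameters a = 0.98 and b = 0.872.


t = (L/a)^(1/b)
t = (161/0.98)^(1/0.872)
t = 164.285714^(1/0.872)

347.3965 min


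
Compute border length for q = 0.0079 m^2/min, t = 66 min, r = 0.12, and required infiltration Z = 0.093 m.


L = q*t/((1+r)*Z)
L = 0.0079*66/((1+0.12)*0.093)
L = 0.5214/0.10416

5.0058 m


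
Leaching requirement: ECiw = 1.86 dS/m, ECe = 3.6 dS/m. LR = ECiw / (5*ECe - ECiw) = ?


LR = ECiw / (5*ECe - ECiw)
LR = 1.86 / (5*3.6 - 1.86)
LR = 1.86 / 16.1400

0.1152


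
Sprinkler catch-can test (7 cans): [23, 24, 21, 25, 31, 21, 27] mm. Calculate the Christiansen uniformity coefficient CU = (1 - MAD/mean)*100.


mean = 24.571429 mm
MAD = 2.653061 mm
CU = (1 - 2.653061/24.571429)*100

89.2027 %


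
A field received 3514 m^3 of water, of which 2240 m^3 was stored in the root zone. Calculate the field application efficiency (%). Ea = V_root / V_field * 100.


Ea = V_root / V_field * 100 = 2240 / 3514 * 100 = 63.7450%

63.7450 %


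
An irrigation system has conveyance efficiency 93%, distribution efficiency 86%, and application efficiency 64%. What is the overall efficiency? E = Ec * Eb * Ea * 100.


Ec = 0.93, Eb = 0.86, Ea = 0.64
E = 0.93 * 0.86 * 0.64 * 100 = 51.1872%

51.1872 %


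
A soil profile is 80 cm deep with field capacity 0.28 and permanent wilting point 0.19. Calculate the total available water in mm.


AWC = (FC - PWP) * d * 10
AWC = (0.28 - 0.19) * 80 * 10
AWC = 0.0900 * 80 * 10

72.0000 mm


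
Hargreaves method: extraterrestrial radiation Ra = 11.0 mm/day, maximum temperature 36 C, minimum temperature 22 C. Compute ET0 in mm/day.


Tmean = (Tmax + Tmin)/2 = (36 + 22)/2 = 29.0
ET0 = 0.0023 * 11.0 * (29.0 + 17.8) * sqrt(36 - 22)
ET0 = 0.0023 * 11.0 * 46.8 * 3.741657

4.4303 mm/day


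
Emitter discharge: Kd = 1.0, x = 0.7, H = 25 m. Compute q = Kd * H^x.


q = Kd * H^x = 1.0 * 25^0.7 = 1.0 * 9.518270

9.5183 L/h


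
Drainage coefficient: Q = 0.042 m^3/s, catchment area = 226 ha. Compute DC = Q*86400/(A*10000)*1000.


DC = Q * 86400 / (A * 10000) * 1000
DC = 0.042 * 86400 / (226 * 10000) * 1000
DC = 3628800.0000 / 2260000

1.6057 mm/day


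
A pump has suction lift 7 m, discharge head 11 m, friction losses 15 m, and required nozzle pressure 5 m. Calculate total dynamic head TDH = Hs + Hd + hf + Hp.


TDH = Hs + Hd + hf + Hp = 7 + 11 + 15 + 5 = 38

38 m


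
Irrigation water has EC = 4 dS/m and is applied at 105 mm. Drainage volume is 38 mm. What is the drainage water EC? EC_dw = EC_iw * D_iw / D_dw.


EC_dw = EC_iw * D_iw / D_dw
EC_dw = 4 * 105 / 38
EC_dw = 420 / 38

11.0526 dS/m


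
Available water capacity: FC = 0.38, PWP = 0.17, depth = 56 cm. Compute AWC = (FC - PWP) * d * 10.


AWC = (FC - PWP) * d * 10
AWC = (0.38 - 0.17) * 56 * 10
AWC = 0.2100 * 56 * 10

117.6000 mm


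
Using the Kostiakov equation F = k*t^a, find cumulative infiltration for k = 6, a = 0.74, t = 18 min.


F = k * t^a = 6 * 18^0.74
F = 6 * 8.489882

50.9393 mm


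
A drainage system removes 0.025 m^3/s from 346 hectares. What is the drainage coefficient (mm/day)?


DC = Q * 86400 / (A * 10000) * 1000
DC = 0.025 * 86400 / (346 * 10000) * 1000
DC = 2160000.0000 / 3460000

0.6243 mm/day


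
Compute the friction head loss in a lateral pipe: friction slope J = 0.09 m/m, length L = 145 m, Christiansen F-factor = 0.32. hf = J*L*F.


hf = J * L * F = 0.09 * 145 * 0.32 = 4.1760 m

4.1760 m


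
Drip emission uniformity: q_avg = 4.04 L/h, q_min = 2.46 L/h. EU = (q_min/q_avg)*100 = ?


EU = (q_min/q_avg)*100 = (2.46/4.04)*100 = 60.8911%

60.8911 %


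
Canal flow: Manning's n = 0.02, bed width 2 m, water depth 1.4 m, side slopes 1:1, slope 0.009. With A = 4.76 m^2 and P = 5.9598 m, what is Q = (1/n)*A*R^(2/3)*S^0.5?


R = A/P = 4.76/5.9598 = 0.798685
Q = (1/0.02) * 4.76 * 0.798685^(2/3) * 0.009^0.5

19.4364 m^3/s


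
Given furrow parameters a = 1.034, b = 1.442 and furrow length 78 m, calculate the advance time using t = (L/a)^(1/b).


t = (L/a)^(1/b)
t = (78/1.034)^(1/1.442)
t = 75.435203^(1/1.442)

20.0476 min


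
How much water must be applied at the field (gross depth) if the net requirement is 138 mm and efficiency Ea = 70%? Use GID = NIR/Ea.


Ea = 70% = 0.7
GID = NIR / Ea = 138 / 0.7 = 197.1429 mm

197.1429 mm


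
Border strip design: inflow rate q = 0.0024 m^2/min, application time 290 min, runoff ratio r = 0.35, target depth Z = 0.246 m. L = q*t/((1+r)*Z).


L = q*t/((1+r)*Z)
L = 0.0024*290/((1+0.35)*0.246)
L = 0.696/0.3321

2.0958 m


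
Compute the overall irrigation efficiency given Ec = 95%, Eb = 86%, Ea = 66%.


Ec = 0.95, Eb = 0.86, Ea = 0.66
E = 0.95 * 0.86 * 0.66 * 100 = 53.9220%

53.9220 %


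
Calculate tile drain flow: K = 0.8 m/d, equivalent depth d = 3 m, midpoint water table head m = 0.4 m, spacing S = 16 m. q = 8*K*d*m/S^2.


q = 8*K*d*m/S^2
q = 8*0.8*3*0.4/16^2
q = 7.6800 / 256

0.0300 m/d


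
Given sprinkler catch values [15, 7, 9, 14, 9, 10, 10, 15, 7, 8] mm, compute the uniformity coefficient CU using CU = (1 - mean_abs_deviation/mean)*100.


mean = 10.400000 mm
MAD = 2.560000 mm
CU = (1 - 2.560000/10.400000)*100

75.3846 %


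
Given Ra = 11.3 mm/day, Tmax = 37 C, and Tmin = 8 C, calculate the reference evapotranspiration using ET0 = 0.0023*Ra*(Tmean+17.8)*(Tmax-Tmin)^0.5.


Tmean = (Tmax + Tmin)/2 = (37 + 8)/2 = 22.5
ET0 = 0.0023 * 11.3 * (22.5 + 17.8) * sqrt(37 - 8)
ET0 = 0.0023 * 11.3 * 40.3 * 5.385165

5.6404 mm/day


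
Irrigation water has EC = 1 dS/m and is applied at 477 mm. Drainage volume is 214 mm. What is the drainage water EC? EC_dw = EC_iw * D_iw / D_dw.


EC_dw = EC_iw * D_iw / D_dw
EC_dw = 1 * 477 / 214
EC_dw = 477 / 214

2.2290 dS/m


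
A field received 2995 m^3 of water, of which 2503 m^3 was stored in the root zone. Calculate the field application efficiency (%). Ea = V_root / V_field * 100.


Ea = V_root / V_field * 100 = 2503 / 2995 * 100 = 83.5726%

83.5726 %


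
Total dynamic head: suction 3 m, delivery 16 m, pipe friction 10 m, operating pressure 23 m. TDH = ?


TDH = Hs + Hd + hf + Hp = 3 + 16 + 10 + 23 = 52

52 m


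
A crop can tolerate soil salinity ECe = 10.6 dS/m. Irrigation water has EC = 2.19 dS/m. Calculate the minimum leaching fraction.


LR = ECiw / (5*ECe - ECiw)
LR = 2.19 / (5*10.6 - 2.19)
LR = 2.19 / 50.8100

0.0431


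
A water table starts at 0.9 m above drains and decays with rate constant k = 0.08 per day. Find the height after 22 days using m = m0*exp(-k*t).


m = m0 * exp(-k*t)
m = 0.9 * exp(-0.08 * 22)
m = 0.9 * exp(-1.7600)

0.1548 m


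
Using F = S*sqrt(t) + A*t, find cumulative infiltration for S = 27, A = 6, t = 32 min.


F = S*sqrt(t) + A*t
F = 27*sqrt(32) + 6*32
F = 27*5.656854 + 192

344.7351 mm


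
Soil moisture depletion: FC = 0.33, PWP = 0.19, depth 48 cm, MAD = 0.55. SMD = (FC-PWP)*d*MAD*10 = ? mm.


SMD = (FC - PWP) * d * MAD * 10
SMD = (0.33 - 0.19) * 48 * 0.55 * 10
SMD = 0.1400 * 48 * 0.55 * 10

36.9600 mm


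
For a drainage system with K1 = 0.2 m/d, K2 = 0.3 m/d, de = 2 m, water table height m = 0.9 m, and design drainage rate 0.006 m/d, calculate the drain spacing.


S^2 = 8*K2*de*m/q + 4*K1*m^2/q
S^2 = 8*0.3*2*0.9/0.006 + 4*0.2*0.9^2/0.006
S = sqrt(828.0000)

28.7750 m


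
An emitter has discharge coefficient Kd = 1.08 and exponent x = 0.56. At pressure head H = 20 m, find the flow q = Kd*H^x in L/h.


q = Kd * H^x = 1.08 * 20^0.56 = 1.08 * 5.352748

5.7810 L/h


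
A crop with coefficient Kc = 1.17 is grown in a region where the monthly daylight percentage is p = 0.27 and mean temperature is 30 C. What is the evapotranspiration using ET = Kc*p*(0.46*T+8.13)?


ET = Kc * p * (0.46*T + 8.13)
ET = 1.17 * 0.27 * (0.46*30 + 8.13)
ET = 1.17 * 0.27 * 21.9300

6.9277 mm/day


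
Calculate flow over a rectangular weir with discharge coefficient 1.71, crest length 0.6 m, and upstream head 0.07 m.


Q = C * L * H^(3/2) = 1.71 * 0.6 * 0.07^1.5 = 1.71 * 0.6 * 0.018520

0.0190 m^3/s


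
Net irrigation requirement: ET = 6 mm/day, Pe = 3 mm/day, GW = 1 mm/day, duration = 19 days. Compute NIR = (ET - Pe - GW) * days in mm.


Daily deficit = ET - Pe - GW = 6 - 3 - 1 = 2 mm/day
NIR = 2 * 19 = 38 mm

38.0000 mm


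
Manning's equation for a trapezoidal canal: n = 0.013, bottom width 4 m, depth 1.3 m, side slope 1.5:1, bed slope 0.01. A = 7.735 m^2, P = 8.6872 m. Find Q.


R = A/P = 7.735/8.6872 = 0.890390
Q = (1/0.013) * 7.735 * 0.890390^(2/3) * 0.01^0.5

55.0686 m^3/s


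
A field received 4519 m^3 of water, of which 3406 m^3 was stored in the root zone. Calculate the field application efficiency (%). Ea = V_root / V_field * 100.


Ea = V_root / V_field * 100 = 3406 / 4519 * 100 = 75.3707%

75.3707 %


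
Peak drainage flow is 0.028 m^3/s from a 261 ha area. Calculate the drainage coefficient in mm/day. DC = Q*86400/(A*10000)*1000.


DC = Q * 86400 / (A * 10000) * 1000
DC = 0.028 * 86400 / (261 * 10000) * 1000
DC = 2419200.0000 / 2610000

0.9269 mm/day


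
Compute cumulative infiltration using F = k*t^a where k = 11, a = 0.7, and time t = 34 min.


F = k * t^a = 11 * 34^0.7
F = 11 * 11.804164

129.8458 mm


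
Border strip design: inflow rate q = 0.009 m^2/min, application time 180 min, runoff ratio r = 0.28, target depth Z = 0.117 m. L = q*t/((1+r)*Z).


L = q*t/((1+r)*Z)
L = 0.009*180/((1+0.28)*0.117)
L = 1.62/0.14976

10.8173 m


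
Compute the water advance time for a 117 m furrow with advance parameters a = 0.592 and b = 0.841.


t = (L/a)^(1/b)
t = (117/0.592)^(1/0.841)
t = 197.635135^(1/0.841)

536.9350 min


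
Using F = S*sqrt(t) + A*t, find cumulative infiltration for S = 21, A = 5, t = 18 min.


F = S*sqrt(t) + A*t
F = 21*sqrt(18) + 5*18
F = 21*4.242641 + 90

179.0955 mm


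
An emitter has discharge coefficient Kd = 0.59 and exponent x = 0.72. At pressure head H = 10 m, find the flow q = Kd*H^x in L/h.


q = Kd * H^x = 0.59 * 10^0.72 = 0.59 * 5.248075

3.0964 L/h


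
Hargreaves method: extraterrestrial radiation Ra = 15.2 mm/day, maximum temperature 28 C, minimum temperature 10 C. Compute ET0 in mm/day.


Tmean = (Tmax + Tmin)/2 = (28 + 10)/2 = 19.0
ET0 = 0.0023 * 15.2 * (19.0 + 17.8) * sqrt(28 - 10)
ET0 = 0.0023 * 15.2 * 36.8 * 4.242641

5.4583 mm/day


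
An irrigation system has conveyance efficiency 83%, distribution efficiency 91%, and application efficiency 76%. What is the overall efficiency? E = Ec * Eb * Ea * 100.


Ec = 0.83, Eb = 0.91, Ea = 0.76
E = 0.83 * 0.91 * 0.76 * 100 = 57.4028%

57.4028 %


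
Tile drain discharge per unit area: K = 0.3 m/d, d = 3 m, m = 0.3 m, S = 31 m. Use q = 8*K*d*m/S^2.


q = 8*K*d*m/S^2
q = 8*0.3*3*0.3/31^2
q = 2.1600 / 961

0.0022 m/d


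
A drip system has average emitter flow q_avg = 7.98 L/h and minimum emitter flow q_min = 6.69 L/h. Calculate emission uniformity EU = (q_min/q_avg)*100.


EU = (q_min/q_avg)*100 = (6.69/7.98)*100 = 83.8346%

83.8346 %


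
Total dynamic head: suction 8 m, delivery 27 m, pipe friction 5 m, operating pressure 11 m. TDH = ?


TDH = Hs + Hd + hf + Hp = 8 + 27 + 5 + 11 = 51

51 m


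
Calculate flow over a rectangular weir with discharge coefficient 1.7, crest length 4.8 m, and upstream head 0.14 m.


Q = C * L * H^(3/2) = 1.7 * 4.8 * 0.14^1.5 = 1.7 * 4.8 * 0.052383

0.4274 m^3/s


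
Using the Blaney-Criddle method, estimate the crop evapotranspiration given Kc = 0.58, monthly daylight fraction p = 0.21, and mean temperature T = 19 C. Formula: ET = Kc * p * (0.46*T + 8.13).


ET = Kc * p * (0.46*T + 8.13)
ET = 0.58 * 0.21 * (0.46*19 + 8.13)
ET = 0.58 * 0.21 * 16.8700

2.0548 mm/day


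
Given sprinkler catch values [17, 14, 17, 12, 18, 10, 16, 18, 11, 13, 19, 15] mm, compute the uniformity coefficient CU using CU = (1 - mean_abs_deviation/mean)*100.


mean = 15.000000 mm
MAD = 2.500000 mm
CU = (1 - 2.500000/15.000000)*100

83.3333 %


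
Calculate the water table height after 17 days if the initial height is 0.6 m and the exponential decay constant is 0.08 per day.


m = m0 * exp(-k*t)
m = 0.6 * exp(-0.08 * 17)
m = 0.6 * exp(-1.3600)

0.1540 m


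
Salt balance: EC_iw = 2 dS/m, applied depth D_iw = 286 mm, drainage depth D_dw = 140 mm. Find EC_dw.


EC_dw = EC_iw * D_iw / D_dw
EC_dw = 2 * 286 / 140
EC_dw = 572 / 140

4.0857 dS/m


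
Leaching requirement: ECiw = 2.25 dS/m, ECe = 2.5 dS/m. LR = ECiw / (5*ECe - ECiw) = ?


LR = ECiw / (5*ECe - ECiw)
LR = 2.25 / (5*2.5 - 2.25)
LR = 2.25 / 10.2500

0.2195


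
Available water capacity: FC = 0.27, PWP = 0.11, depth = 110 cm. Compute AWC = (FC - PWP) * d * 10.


AWC = (FC - PWP) * d * 10
AWC = (0.27 - 0.11) * 110 * 10
AWC = 0.1600 * 110 * 10

176.0000 mm


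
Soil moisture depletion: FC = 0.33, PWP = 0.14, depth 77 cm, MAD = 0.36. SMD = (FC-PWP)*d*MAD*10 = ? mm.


SMD = (FC - PWP) * d * MAD * 10
SMD = (0.33 - 0.14) * 77 * 0.36 * 10
SMD = 0.1900 * 77 * 0.36 * 10

52.6680 mm


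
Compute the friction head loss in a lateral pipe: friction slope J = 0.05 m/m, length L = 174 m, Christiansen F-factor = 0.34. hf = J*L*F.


hf = J * L * F = 0.05 * 174 * 0.34 = 2.9580 m

2.9580 m


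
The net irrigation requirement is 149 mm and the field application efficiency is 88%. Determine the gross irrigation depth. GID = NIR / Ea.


Ea = 88% = 0.88
GID = NIR / Ea = 149 / 0.88 = 169.3182 mm

169.3182 mm


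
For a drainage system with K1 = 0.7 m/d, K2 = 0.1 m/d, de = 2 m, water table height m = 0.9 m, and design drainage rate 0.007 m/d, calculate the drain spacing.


S^2 = 8*K2*de*m/q + 4*K1*m^2/q
S^2 = 8*0.1*2*0.9/0.007 + 4*0.7*0.9^2/0.007
S = sqrt(529.7143)

23.0155 m


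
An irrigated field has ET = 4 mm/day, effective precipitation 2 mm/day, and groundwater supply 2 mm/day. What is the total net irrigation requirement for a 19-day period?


Daily deficit = ET - Pe - GW = 4 - 2 - 2 = 0 mm/day
NIR = 0 * 19 = 0 mm

0 mm


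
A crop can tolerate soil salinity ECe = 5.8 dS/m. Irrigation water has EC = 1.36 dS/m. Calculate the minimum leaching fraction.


LR = ECiw / (5*ECe - ECiw)
LR = 1.36 / (5*5.8 - 1.36)
LR = 1.36 / 27.6400

0.0492


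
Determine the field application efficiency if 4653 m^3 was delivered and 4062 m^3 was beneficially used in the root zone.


Ea = V_root / V_field * 100 = 4062 / 4653 * 100 = 87.2985%

87.2985 %
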